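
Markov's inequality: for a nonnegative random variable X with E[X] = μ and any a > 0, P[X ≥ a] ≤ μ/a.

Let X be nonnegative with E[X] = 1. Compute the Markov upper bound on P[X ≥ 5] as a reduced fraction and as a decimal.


μ = E[X] = 1, a = 5.
Markov: P[X ≥ 5] ≤ μ/a = (1)/5 = 1/5.
Numerically: ≈ 0.200.
(Since a = 5 > μ = 1.000, the bound 1/5 is < 1 and informative.)

P[X ≥ 5] ≤ 1/5 ≈ 0.200.


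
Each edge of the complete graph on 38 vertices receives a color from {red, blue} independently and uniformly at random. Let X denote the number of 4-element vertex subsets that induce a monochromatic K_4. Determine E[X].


Let X = Σ_S X_S over the C(38, 4) = 73815 subsets S of size 4, where X_S = 1 if the K_4 on S is monochromatic.
For a fixed S, the K_4 on S has C(4, 2) = 6 edges. P[all 6 edges red] = (1/2)^6, and likewise for blue, so P[monochromatic] = 2·(1/2)^6 = 2^{1 − 6} = 1/32.
Summing: E[X] = C(38, 4) · 2^{1 − 6} = 73815 · 1/32 = 73815/32.
Numerically: E[X] ≈ 2306.71875.

E[X] = C(38,4)·2^(1−C(4,2)) = 73815/32 ≈ 2306.71875.


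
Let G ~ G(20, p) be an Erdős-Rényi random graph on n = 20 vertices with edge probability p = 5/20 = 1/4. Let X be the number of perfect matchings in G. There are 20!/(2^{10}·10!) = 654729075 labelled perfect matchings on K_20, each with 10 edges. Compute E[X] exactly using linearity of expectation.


K_20 has 20!/(2^{10}·10!) = 654729075 labelled perfect matchings.
For each such perfect matching H, let X_H = 1 if all 10 edges of H are present in G. Then P[X_H = 1] = p^{10} = (1/4)^{10} = 1/1048576.
Summing the indicators: E[X] = Σ_H E[X_H] = 654729075 · p^{10} = 654729075 · 1/1048576 = 654729075/1048576.
Numerically: E[X] ≈ 624.4.

E[X] = 654729075 · (1/4)^{10} = 654729075/1048576 ≈ 624.4.


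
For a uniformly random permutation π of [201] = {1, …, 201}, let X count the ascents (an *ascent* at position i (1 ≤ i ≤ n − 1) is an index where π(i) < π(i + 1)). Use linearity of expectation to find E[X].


Write X = Σ X_I over i = 1, …, 200, with X_I the indicator of one ascent.
There are 200 indicators.
For each fixed i, the pair (π(i), π(i+1)) is a uniformly random ordered pair of distinct values from {1, …, 201}; by symmetry P[π(i) < π(i+1)] = 1/2.
By linearity: E[X] = 200 · (1/2) = (201 − 1) · (1/2) = 100 ≈ 100.000.

E[X] = 100 = 100.000.


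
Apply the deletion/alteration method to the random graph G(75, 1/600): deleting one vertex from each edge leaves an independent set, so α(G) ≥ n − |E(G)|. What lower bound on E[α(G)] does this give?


E[|E(G)|] = C(75, 2)·p = 2775 · (1/600) = 37/8.
E[α(G)] ≥ n − E[|E(G)|] = 75 − 37/8 = 563/8.
Numerically: ≈ 70.3750.
(This is only a lower bound; the true E[α(G)] may be larger.)

E[α(G)] ≥ 563/8 ≈ 70.3750.


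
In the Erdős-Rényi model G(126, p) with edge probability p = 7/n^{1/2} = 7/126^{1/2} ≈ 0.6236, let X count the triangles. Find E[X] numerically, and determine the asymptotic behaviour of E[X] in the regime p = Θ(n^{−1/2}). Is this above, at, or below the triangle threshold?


Number of potential triangles: C(126, 3) = 325500.
Each occurs with probability p³ ≈ (0.6236)³ ≈ 2.425148e-01.
By linearity: E[X] = C(126, 3)·p³ ≈ 325500 · 2.425148e-01 ≈ 78938.5774.
Since α = 1/2 < 1, p = c/n^{1/2} ≫ 1/n is above the triangle threshold p ~ 1/n. Asymptotically E[X] ~ (c³/6)·n^{3(1−α)} = (7³/6)·n^{1.5} → ∞; triangles are abundant w.h.p.

E[X] ≈ 78938.5774; in regime p = Θ(1/n^{1/2}) E[X] diverges (above the triangle threshold p ~ 1/n).


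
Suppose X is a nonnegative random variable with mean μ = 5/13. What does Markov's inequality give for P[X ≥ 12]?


μ = E[X] = 5/13, a = 12.
Markov: P[X ≥ 12] ≤ μ/a = (5/13)/12 = 5/156.
Numerically: ≈ 0.0321.
(Since a = 12 > μ = 0.3846, the bound 5/156 is < 1 and informative.)

P[X ≥ 12] ≤ 5/156 ≈ 0.0321.


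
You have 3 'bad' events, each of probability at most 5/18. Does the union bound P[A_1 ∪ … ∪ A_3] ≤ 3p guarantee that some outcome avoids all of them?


Union bound: P[∪_{i=1}^{3} A_i] ≤ Σ_i P[A_i] ≤ 3·p = 3·(5/18) = 5/6.
Numerically: 5/6 ≈ 0.8333333.
Is 5/6 < 1? YES.
Since P[∪ A_i] ≤ 5/6 < 1, the complement has P[∩ A_i^c] ≥ 1 − 5/6 = 1/6 > 0, so some outcome avoids every A_i.

3·p = 5/6 ≈ 0.8333333; existence CERTIFIED by the union bound.


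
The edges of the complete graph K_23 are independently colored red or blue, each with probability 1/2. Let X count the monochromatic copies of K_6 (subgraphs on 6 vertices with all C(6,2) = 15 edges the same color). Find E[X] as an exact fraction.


Let X = Σ_S X_S over the C(23, 6) = 100947 subsets S of size 6, where X_S = 1 if the K_6 on S is monochromatic.
For a fixed S, the K_6 on S has C(6, 2) = 15 edges. P[all 15 edges red] = (1/2)^15, and likewise for blue, so P[monochromatic] = 2·(1/2)^15 = 2^{1 − 15} = 1/16384.
By linearity: E[X] = C(23, 6) · 2^{1 − 15} = 100947 · 1/16384 = 100947/16384.
Numerically: E[X] ≈ 6.16132.

E[X] = C(23,6)·2^(1−C(6,2)) = 100947/16384 ≈ 6.16132.


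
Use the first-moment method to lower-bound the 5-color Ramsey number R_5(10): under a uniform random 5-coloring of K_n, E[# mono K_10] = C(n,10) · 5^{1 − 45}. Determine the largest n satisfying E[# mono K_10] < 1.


We need C(n, 10) · 5^{1 − 45} < 1, i.e. C(n, 10) < 5^{45 − 1} = 5684341886080801486968994140625.
Check values of n near the boundary:
  n = 5390: C(5390, 10) = 5655833965919099070255434039753; 5655833965919099070255434039753 < 5684341886080801486968994140625? YES
  n = 5391: C(5391, 10) = 5666344714787188828795213697883; 5666344714787188828795213697883 < 5684341886080801486968994140625? YES
  n = 5392: C(5392, 10) = 5676873040158402483252283957448; 5676873040158402483252283957448 < 5684341886080801486968994140625? YES
  n = 5393: C(5393, 10) = 5687418968154238267170642278008; 5687418968154238267170642278008 < 5684341886080801486968994140625? NO
The largest n with C(n, 10) < 5684341886080801486968994140625 is n = 5392 (where E[X] = 5676873040158402483252283957448/5684341886080801486968994140625 ≈ 0.9986861). Hence R_5(10) > 5392, i.e. R_5(10) ≥ 5393.

Largest n = 5392; hence R_5(10) > 5392.


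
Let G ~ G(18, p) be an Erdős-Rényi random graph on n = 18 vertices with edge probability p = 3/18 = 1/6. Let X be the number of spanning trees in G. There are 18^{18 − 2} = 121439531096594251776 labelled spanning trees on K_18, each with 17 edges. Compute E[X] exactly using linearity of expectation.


K_18 has 18^{18 − 2} = 121439531096594251776 labelled spanning trees.
For each such spanning tree H, let X_H = 1 if all 17 edges of H are present in G. Then P[X_H = 1] = p^{17} = (1/6)^{17} = 1/16926659444736.
Summing the indicators: E[X] = Σ_H E[X_H] = 121439531096594251776 · p^{17} = 121439531096594251776 · 1/16926659444736 = 14348907/2.
Numerically: E[X] ≈ 7.1745e+06.

E[X] = 121439531096594251776 · (1/6)^{17} = 14348907/2 ≈ 7.1745e+06.


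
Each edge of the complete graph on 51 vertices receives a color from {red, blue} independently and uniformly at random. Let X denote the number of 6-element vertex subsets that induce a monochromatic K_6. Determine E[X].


Let X = Σ_S X_S over the C(51, 6) = 18009460 subsets S of size 6, where X_S = 1 if the K_6 on S is monochromatic.
For a fixed S, the K_6 on S has C(6, 2) = 15 edges. P[all 15 edges red] = (1/2)^15, and likewise for blue, so P[monochromatic] = 2·(1/2)^15 = 2^{1 − 15} = 1/16384.
By linearity: E[X] = C(51, 6) · 2^{1 − 15} = 18009460 · 1/16384 = 4502365/4096.
Numerically: E[X] ≈ 1099.210205.

E[X] = C(51,6)·2^(1−C(6,2)) = 4502365/4096 ≈ 1099.210205.


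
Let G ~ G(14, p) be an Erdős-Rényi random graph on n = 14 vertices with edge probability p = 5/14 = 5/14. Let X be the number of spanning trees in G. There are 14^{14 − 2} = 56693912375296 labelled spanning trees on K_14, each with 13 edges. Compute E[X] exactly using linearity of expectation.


K_14 has 14^{14 − 2} = 56693912375296 labelled spanning trees.
For each such spanning tree H, let X_H = 1 if all 13 edges of H are present in G. Then P[X_H = 1] = p^{13} = (5/14)^{13} = 1220703125/793714773254144.
By linearity of expectation: E[X] = Σ_H E[X_H] = 56693912375296 · p^{13} = 56693912375296 · 1220703125/793714773254144 = 1220703125/14.
Numerically: E[X] ≈ 8.72e+07.

E[X] = 56693912375296 · (5/14)^{13} = 1220703125/14 ≈ 8.72e+07.


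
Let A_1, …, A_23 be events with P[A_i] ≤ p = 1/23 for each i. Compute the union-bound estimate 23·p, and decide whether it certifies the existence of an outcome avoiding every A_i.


Union bound: P[∪_{i=1}^{23} A_i] ≤ Σ_i P[A_i] ≤ 23·p = 23·(1/23) = 1.
Numerically: 1 ≈ 1.000.
Is 1 < 1? NO.
Since the bound 1 is ≥ 1, the union bound is uninformative here; it does NOT by itself certify existence.

23·p = 1 ≈ 1.000; existence NOT certified by the union bound.


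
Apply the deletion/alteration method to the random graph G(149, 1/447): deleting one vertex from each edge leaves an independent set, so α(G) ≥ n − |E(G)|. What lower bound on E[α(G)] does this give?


E[|E(G)|] = C(149, 2)·p = 11026 · (1/447) = 74/3.
E[α(G)] ≥ n − E[|E(G)|] = 149 − 74/3 = 373/3.
Numerically: ≈ 124.333.
(This is only a lower bound; the true E[α(G)] may be larger.)

E[α(G)] ≥ 373/3 ≈ 124.333.


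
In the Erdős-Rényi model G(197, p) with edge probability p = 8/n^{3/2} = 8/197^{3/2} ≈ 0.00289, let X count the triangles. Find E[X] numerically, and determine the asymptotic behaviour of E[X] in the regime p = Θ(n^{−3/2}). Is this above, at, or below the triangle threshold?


Number of potential triangles: C(197, 3) = 1254890.
Each occurs with probability p³ ≈ (0.00289)³ ≈ 2.42199e-08.
By linearity: E[X] = C(197, 3)·p³ ≈ 1254890 · 2.42199e-08 ≈ 0.030.
Since α = 3/2 > 1, p = c/n^{3/2} = o(1/n) is below the triangle threshold p ~ 1/n. Asymptotically E[X] ~ (c³/6)·n^{3(1−α)} = (8³/6)·n^{-1.5} → 0, so by Markov's inequality G has no triangles w.h.p.

E[X] ≈ 0.030; in regime p = Θ(1/n^{3/2}) E[X] tends to 0 (below the triangle threshold p ~ 1/n).


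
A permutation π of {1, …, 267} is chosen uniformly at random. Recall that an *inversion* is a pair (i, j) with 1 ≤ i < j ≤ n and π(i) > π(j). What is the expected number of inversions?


Write X = Σ X_I over the C(267, 2) = 35511 pairs i < j, with X_I the indicator of one inversion.
There are 35511 indicators.
For each fixed pair i < j, the values π(i) and π(j) are two distinct elements of {1, …, 267} in uniformly random order; by symmetry P[π(i) > π(j)] = 1/2.
By linearity: E[X] = 35511 · (1/2) = C(267, 2) · (1/2) = 35511/2 = 35511/2 ≈ 17755.500000.

E[X] = 35511/2 = 17755.500000.


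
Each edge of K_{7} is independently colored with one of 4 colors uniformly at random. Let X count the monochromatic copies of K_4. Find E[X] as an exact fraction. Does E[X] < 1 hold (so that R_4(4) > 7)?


E[X] = C(7, 4) · 4^{1 − 6} = 35 · 4^{−5} = 35/1024.
As a reduced fraction: E[X] = 35/1024 ≈ 0.034180.
Is E[X] < 1? YES.
Since E[X] < 1, there exists a 4-coloring of K_{7} with no monochromatic K_4; hence R_4(4) > 7.

E[X] = 35/1024 ≈ 0.034180; E[X] < 1, so R_4(4) > 7.


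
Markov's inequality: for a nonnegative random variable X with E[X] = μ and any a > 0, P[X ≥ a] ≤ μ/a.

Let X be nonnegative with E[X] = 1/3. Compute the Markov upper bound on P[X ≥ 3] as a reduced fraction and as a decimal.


μ = E[X] = 1/3, a = 3.
Markov: P[X ≥ 3] ≤ μ/a = (1/3)/3 = 1/9.
Numerically: ≈ 0.1111.
(Since a = 3 > μ = 0.3333, the bound 1/9 is < 1 and informative.)

P[X ≥ 3] ≤ 1/9 ≈ 0.1111.


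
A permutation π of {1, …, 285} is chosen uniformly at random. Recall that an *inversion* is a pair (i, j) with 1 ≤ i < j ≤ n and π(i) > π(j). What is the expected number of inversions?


Write X = Σ X_I over the C(285, 2) = 40470 pairs i < j, with X_I the indicator of one inversion.
There are 40470 indicators.
For each fixed pair i < j, the values π(i) and π(j) are two distinct elements of {1, …, 285} in uniformly random order; by symmetry P[π(i) > π(j)] = 1/2.
By linearity: E[X] = 40470 · (1/2) = C(285, 2) · (1/2) = 40470/2 = 20235 ≈ 20235.000.

E[X] = 20235 = 20235.000.


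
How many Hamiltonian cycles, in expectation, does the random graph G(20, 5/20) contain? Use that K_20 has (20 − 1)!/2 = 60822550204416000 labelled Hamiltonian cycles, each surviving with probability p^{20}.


K_20 has (20 − 1)!/2 = 60822550204416000 labelled Hamiltonian cycles.
For each such Hamiltonian cycle H, let X_H = 1 if all 20 edges of H are present in G. Then P[X_H = 1] = p^{20} = (1/4)^{20} = 1/1099511627776.
By linearity of expectation: E[X] = Σ_H E[X_H] = 60822550204416000 · p^{20} = 60822550204416000 · 1/1099511627776 = 1856156927625/33554432.
Numerically: E[X] ≈ 5.532e+04.

E[X] = 60822550204416000 · (1/4)^{20} = 1856156927625/33554432 ≈ 5.532e+04.


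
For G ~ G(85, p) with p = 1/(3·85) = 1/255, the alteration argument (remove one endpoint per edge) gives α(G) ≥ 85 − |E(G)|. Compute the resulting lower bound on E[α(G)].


E[|E(G)|] = C(85, 2)·p = 3570 · (1/255) = 14.
E[α(G)] ≥ n − E[|E(G)|] = 85 − 14 = 71.
Numerically: ≈ 71.000.
(This is only a lower bound; the true E[α(G)] may be larger.)

E[α(G)] ≥ 71 ≈ 71.000.


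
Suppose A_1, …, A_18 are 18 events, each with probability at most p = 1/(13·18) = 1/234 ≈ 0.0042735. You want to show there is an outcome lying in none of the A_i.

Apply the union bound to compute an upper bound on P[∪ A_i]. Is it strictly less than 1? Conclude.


Union bound: P[∪_{i=1}^{18} A_i] ≤ Σ_i P[A_i] ≤ 18·p = 18·(1/234) = 1/13.
Numerically: 1/13 ≈ 0.0769231.
Is 1/13 < 1? YES.
Since P[∪ A_i] ≤ 1/13 < 1, the complement has P[∩ A_i^c] ≥ 1 − 1/13 = 12/13 > 0, so some outcome avoids every A_i.

18·p = 1/13 ≈ 0.0769231; existence CERTIFIED by the union bound.


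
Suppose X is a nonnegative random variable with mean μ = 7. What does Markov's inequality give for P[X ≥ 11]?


μ = E[X] = 7, a = 11.
Markov: P[X ≥ 11] ≤ μ/a = (7)/11 = 7/11.
Numerically: ≈ 0.636.
(Since a = 11 > μ = 7.000, the bound 7/11 is < 1 and informative.)

P[X ≥ 11] ≤ 7/11 ≈ 0.636.


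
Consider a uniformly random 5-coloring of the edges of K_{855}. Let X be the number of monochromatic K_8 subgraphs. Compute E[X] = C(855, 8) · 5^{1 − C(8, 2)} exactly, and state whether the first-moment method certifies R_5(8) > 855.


E[X] = C(855, 8) · 5^{1 − 28} = 6854000254398702450 · 5^{−27} = 6854000254398702450/7450580596923828125.
As a reduced fraction: E[X] = 274160010175948098/298023223876953125 ≈ 0.9199.
Is E[X] < 1? YES.
Since E[X] < 1, there exists a 5-coloring of K_{855} with no monochromatic K_8; hence R_5(8) > 855.

E[X] = 274160010175948098/298023223876953125 ≈ 0.9199; E[X] < 1, so R_5(8) > 855.


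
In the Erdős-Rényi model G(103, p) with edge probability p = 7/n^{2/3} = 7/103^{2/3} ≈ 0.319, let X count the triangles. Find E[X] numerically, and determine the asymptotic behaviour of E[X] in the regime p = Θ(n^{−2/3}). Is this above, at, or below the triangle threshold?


Number of potential triangles: C(103, 3) = 176851.
Each occurs with probability p³ ≈ (0.319)³ ≈ 3.23310e-02.
By linearity: E[X] = C(103, 3)·p³ ≈ 176851 · 3.23310e-02 ≈ 5717.777.
Since α = 2/3 < 1, p = c/n^{2/3} ≫ 1/n is above the triangle threshold p ~ 1/n. Asymptotically E[X] ~ (c³/6)·n^{3(1−α)} = (7³/6)·n^{1} → ∞; triangles are abundant w.h.p.

E[X] ≈ 5717.777; in regime p = Θ(1/n^{2/3}) E[X] diverges (above the triangle threshold p ~ 1/n).


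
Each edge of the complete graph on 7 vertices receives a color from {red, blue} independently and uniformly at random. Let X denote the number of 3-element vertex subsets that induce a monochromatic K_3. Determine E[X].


Let X = Σ_S X_S over the C(7, 3) = 35 subsets S of size 3, where X_S = 1 if the K_3 on S is monochromatic.
For a fixed S, the K_3 on S has C(3, 2) = 3 edges. P[all 3 edges red] = (1/2)^3, and likewise for blue, so P[monochromatic] = 2·(1/2)^3 = 2^{1 − 3} = 1/4.
Summing: E[X] = C(7, 3) · 2^{1 − 3} = 35 · 1/4 = 35/4.
Numerically: E[X] ≈ 8.75000.

E[X] = C(7,3)·2^(1−C(3,2)) = 35/4 ≈ 8.75000.


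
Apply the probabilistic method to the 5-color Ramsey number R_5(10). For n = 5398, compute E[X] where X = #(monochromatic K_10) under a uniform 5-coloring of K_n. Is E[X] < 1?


E[X] = C(5398, 10) · 5^{1 − 45} = 5740413564134635387185954535766 · 5^{−44} = 5740413564134635387185954535766/5684341886080801486968994140625.
As a reduced fraction: E[X] = 5740413564134635387185954535766/5684341886080801486968994140625 ≈ 1.00986.
Is E[X] < 1? NO.
Since E[X] ≥ 1, the first-moment bound is inconclusive at n = 5398; it does NOT by itself certify R_5(10) > 5398.

E[X] = 5740413564134635387185954535766/5684341886080801486968994140625 ≈ 1.00986; E[X] ≥ 1; first-moment method inconclusive here.


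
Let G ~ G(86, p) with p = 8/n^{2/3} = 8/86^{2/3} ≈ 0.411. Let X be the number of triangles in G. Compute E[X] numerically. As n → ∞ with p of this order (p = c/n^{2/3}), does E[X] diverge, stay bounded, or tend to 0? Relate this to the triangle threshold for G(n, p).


Number of potential triangles: C(86, 3) = 102340.
Each occurs with probability p³ ≈ (0.411)³ ≈ 6.92266e-02.
By linearity: E[X] = C(86, 3)·p³ ≈ 102340 · 6.92266e-02 ≈ 7084.651.
Since α = 2/3 < 1, p = c/n^{2/3} ≫ 1/n is above the triangle threshold p ~ 1/n. Asymptotically E[X] ~ (c³/6)·n^{3(1−α)} = (8³/6)·n^{1} → ∞; triangles are abundant w.h.p.

E[X] ≈ 7084.651; in regime p = Θ(1/n^{2/3}) E[X] diverges (above the triangle threshold p ~ 1/n).


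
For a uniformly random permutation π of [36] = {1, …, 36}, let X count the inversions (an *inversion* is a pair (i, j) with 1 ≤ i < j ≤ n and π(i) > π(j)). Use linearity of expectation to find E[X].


Write X = Σ X_I over the C(36, 2) = 630 pairs i < j, with X_I the indicator of one inversion.
There are 630 indicators.
For each fixed pair i < j, the values π(i) and π(j) are two distinct elements of {1, …, 36} in uniformly random order; by symmetry P[π(i) > π(j)] = 1/2.
By linearity: E[X] = 630 · (1/2) = C(36, 2) · (1/2) = 630/2 = 315 ≈ 315.0000.

E[X] = 315 = 315.0000.


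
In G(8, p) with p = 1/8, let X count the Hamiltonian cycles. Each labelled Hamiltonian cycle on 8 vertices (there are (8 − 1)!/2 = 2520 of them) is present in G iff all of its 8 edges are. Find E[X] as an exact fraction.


K_8 has (8 − 1)!/2 = 2520 labelled Hamiltonian cycles.
For each such Hamiltonian cycle H, let X_H = 1 if all 8 edges of H are present in G. Then P[X_H = 1] = p^{8} = (1/8)^{8} = 1/16777216.
By linearity of expectation: E[X] = Σ_H E[X_H] = 2520 · p^{8} = 2520 · 1/16777216 = 315/2097152.
Numerically: E[X] ≈ 0.0001502.

E[X] = 2520 · (1/8)^{8} = 315/2097152 ≈ 0.0001502.


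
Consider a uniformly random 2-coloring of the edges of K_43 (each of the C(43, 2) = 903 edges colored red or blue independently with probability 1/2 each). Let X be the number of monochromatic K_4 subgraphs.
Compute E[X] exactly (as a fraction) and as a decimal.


Let X = Σ_S X_S over the C(43, 4) = 123410 subsets S of size 4, where X_S = 1 if the K_4 on S is monochromatic.
For a fixed S, the K_4 on S has C(4, 2) = 6 edges. P[all 6 edges red] = (1/2)^6, and likewise for blue, so P[monochromatic] = 2·(1/2)^6 = 2^{1 − 6} = 1/32.
Summing: E[X] = C(43, 4) · 2^{1 − 6} = 123410 · 1/32 = 61705/16.
Numerically: E[X] ≈ 3856.562500.

E[X] = C(43,4)·2^(1−C(4,2)) = 61705/16 ≈ 3856.562500.


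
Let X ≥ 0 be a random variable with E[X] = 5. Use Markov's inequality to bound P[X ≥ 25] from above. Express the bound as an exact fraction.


μ = E[X] = 5, a = 25.
Markov: P[X ≥ 25] ≤ μ/a = (5)/25 = 1/5.
Numerically: ≈ 0.20000.
(Since a = 25 > μ = 5.00000, the bound 1/5 is < 1 and informative.)

P[X ≥ 25] ≤ 1/5 ≈ 0.20000.


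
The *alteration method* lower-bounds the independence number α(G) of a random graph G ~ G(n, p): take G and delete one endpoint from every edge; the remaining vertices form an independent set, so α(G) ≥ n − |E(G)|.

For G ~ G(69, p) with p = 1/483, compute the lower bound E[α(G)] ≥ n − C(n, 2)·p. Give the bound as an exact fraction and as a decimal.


E[|E(G)|] = C(69, 2)·p = 2346 · (1/483) = 34/7.
E[α(G)] ≥ n − E[|E(G)|] = 69 − 34/7 = 449/7.
Numerically: ≈ 64.14286.
(This is only a lower bound; the true E[α(G)] may be larger.)

E[α(G)] ≥ 449/7 ≈ 64.14286.


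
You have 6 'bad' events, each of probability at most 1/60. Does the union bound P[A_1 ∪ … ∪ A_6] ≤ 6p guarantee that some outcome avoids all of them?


Union bound: P[∪_{i=1}^{6} A_i] ≤ Σ_i P[A_i] ≤ 6·p = 6·(1/60) = 1/10.
Numerically: 1/10 ≈ 0.100000.
Is 1/10 < 1? YES.
Since P[∪ A_i] ≤ 1/10 < 1, the complement has P[∩ A_i^c] ≥ 1 − 1/10 = 9/10 > 0, so some outcome avoids every A_i.

6·p = 1/10 ≈ 0.100000; existence CERTIFIED by the union bound.


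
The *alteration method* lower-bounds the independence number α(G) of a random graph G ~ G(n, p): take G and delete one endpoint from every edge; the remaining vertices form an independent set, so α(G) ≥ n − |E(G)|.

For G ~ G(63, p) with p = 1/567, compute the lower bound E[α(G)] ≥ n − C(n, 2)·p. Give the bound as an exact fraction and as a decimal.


E[|E(G)|] = C(63, 2)·p = 1953 · (1/567) = 31/9.
E[α(G)] ≥ n − E[|E(G)|] = 63 − 31/9 = 536/9.
Numerically: ≈ 59.55556.
(This is only a lower bound; the true E[α(G)] may be larger.)

E[α(G)] ≥ 536/9 ≈ 59.55556.


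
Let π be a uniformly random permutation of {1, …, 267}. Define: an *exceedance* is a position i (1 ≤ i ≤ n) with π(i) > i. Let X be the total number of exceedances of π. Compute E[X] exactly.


Write X = Σ_{i=1}^{267} X_i, where X_i = 1_{π(i) > i}.
For each fixed i, π(i) is uniform over {1, …, 267} (marginal of a uniform permutation), so P[π(i) > i] = (n − i)/n. Summing: Σ_{i=1}^{267} (n − i)/n = (0 + 1 + … + 266)/267 = 267(267 − 1)/(2·267) = (267 − 1)/2.
Hence E[X] = Σ_{i=1}^{267} (267 − i)/267 = 133 ≈ 133.00000.

E[X] = 133 = 133.00000.


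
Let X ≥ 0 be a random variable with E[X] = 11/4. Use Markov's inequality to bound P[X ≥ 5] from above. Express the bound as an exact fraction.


μ = E[X] = 11/4, a = 5.
Markov: P[X ≥ 5] ≤ μ/a = (11/4)/5 = 11/20.
Numerically: ≈ 0.550.
(Since a = 5 > μ = 2.750, the bound 11/20 is < 1 and informative.)

P[X ≥ 5] ≤ 11/20 ≈ 0.550.


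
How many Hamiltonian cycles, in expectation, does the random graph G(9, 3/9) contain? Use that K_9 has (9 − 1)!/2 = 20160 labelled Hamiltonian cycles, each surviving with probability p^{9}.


K_9 has (9 − 1)!/2 = 20160 labelled Hamiltonian cycles.
For each such Hamiltonian cycle H, let X_H = 1 if all 9 edges of H are present in G. Then P[X_H = 1] = p^{9} = (1/3)^{9} = 1/19683.
By linearity of expectation: E[X] = Σ_H E[X_H] = 20160 · p^{9} = 20160 · 1/19683 = 2240/2187.
Numerically: E[X] ≈ 1.024.

E[X] = 20160 · (1/3)^{9} = 2240/2187 ≈ 1.024.


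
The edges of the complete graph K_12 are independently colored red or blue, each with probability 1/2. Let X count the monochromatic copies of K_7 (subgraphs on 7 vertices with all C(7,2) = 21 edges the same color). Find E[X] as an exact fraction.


Let X = Σ_S X_S over the C(12, 7) = 792 subsets S of size 7, where X_S = 1 if the K_7 on S is monochromatic.
For a fixed S, the K_7 on S has C(7, 2) = 21 edges. P[all 21 edges red] = (1/2)^21, and likewise for blue, so P[monochromatic] = 2·(1/2)^21 = 2^{1 − 21} = 1/1048576.
By linearity: E[X] = C(12, 7) · 2^{1 − 21} = 792 · 1/1048576 = 99/131072.
Numerically: E[X] ≈ 0.001.

E[X] = C(12,7)·2^(1−C(7,2)) = 99/131072 ≈ 0.001.


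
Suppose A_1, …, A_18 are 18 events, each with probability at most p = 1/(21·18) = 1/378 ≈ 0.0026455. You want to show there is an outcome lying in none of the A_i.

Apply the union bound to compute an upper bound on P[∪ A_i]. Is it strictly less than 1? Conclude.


Union bound: P[∪_{i=1}^{18} A_i] ≤ Σ_i P[A_i] ≤ 18·p = 18·(1/378) = 1/21.
Numerically: 1/21 ≈ 0.0476190.
Is 1/21 < 1? YES.
Since P[∪ A_i] ≤ 1/21 < 1, the complement has P[∩ A_i^c] ≥ 1 − 1/21 = 20/21 > 0, so some outcome avoids every A_i.

18·p = 1/21 ≈ 0.0476190; existence CERTIFIED by the union bound.


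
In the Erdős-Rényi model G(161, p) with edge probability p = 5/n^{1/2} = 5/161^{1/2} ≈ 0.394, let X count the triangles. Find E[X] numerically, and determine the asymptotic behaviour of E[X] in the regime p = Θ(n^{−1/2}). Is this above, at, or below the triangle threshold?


Number of potential triangles: C(161, 3) = 682640.
Each occurs with probability p³ ≈ (0.394)³ ≈ 6.11887e-02.
By linearity: E[X] = C(161, 3)·p³ ≈ 682640 · 6.11887e-02 ≈ 41769.852.
Since α = 1/2 < 1, p = c/n^{1/2} ≫ 1/n is above the triangle threshold p ~ 1/n. Asymptotically E[X] ~ (c³/6)·n^{3(1−α)} = (5³/6)·n^{1.5} → ∞; triangles are abundant w.h.p.

E[X] ≈ 41769.852; in regime p = Θ(1/n^{1/2}) E[X] diverges (above the triangle threshold p ~ 1/n).


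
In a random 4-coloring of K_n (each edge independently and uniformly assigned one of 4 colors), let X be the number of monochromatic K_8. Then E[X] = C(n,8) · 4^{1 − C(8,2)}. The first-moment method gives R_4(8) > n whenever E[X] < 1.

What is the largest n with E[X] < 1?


We need C(n, 8) · 4^{1 − 28} < 1, i.e. C(n, 8) < 4^{28 − 1} = 18014398509481984.
Check values of n near the boundary:
  n = 406: C(406, 8) = 17082453897995850; 17082453897995850 < 18014398509481984? YES
  n = 407: C(407, 8) = 17424959239309050; 17424959239309050 < 18014398509481984? YES
  n = 408: C(408, 8) = 17773458424095231; 17773458424095231 < 18014398509481984? YES
  n = 409: C(409, 8) = 18128041135797879; 18128041135797879 < 18014398509481984? NO
The largest n with C(n, 8) < 18014398509481984 is n = 408 (where E[X] = 17773458424095231/18014398509481984 ≈ 0.986625). Hence R_4(8) > 408, i.e. R_4(8) ≥ 409.

Largest n = 408; hence R_4(8) > 408.


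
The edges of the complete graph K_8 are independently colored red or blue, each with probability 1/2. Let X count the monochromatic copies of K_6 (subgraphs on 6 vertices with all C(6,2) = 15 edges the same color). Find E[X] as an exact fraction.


Let X = Σ_S X_S over the C(8, 6) = 28 subsets S of size 6, where X_S = 1 if the K_6 on S is monochromatic.
For a fixed S, the K_6 on S has C(6, 2) = 15 edges. P[all 15 edges red] = (1/2)^15, and likewise for blue, so P[monochromatic] = 2·(1/2)^15 = 2^{1 − 15} = 1/16384.
By linearity: E[X] = C(8, 6) · 2^{1 − 15} = 28 · 1/16384 = 7/4096.
Numerically: E[X] ≈ 0.00171.

E[X] = C(8,6)·2^(1−C(6,2)) = 7/4096 ≈ 0.00171.


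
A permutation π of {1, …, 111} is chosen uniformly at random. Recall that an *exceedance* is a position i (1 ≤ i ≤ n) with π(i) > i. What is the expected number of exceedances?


Write X = Σ_{i=1}^{111} X_i, where X_i = 1_{π(i) > i}.
For each fixed i, π(i) is uniform over {1, …, 111} (marginal of a uniform permutation), so P[π(i) > i] = (n − i)/n. Summing: Σ_{i=1}^{111} (n − i)/n = (0 + 1 + … + 110)/111 = 111(111 − 1)/(2·111) = (111 − 1)/2.
Hence E[X] = Σ_{i=1}^{111} (111 − i)/111 = 55 ≈ 55.00000.

E[X] = 55 = 55.00000.


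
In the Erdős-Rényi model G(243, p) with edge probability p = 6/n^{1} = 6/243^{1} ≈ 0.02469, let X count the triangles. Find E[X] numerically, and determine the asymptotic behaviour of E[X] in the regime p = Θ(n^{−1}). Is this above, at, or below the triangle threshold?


Number of potential triangles: C(243, 3) = 2362041.
Each occurs with probability p³ ≈ (0.02469)³ ≈ 1.505341e-05.
By linearity: E[X] = C(243, 3)·p³ ≈ 2362041 · 1.505341e-05 ≈ 35.5568.
Here α = 1, so p = 6/n is exactly at the triangle threshold p ~ 1/n. Asymptotically E[X] → c³/6 = 6³/6 = 36 ≈ 36.0000, a bounded constant. In this regime the triangle count is asymptotically Poisson(c³/6).

E[X] ≈ 35.5568; in regime p = Θ(1/n^{1}) E[X] stays bounded (at the triangle threshold p ~ 1/n).


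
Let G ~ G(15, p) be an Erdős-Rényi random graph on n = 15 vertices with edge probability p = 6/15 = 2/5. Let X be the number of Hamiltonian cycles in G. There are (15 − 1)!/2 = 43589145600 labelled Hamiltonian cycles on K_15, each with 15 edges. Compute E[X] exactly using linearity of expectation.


K_15 has (15 − 1)!/2 = 43589145600 labelled Hamiltonian cycles.
For each such Hamiltonian cycle H, let X_H = 1 if all 15 edges of H are present in G. Then P[X_H = 1] = p^{15} = (2/5)^{15} = 32768/30517578125.
Summing the indicators: E[X] = Σ_H E[X_H] = 43589145600 · p^{15} = 43589145600 · 32768/30517578125 = 57133164920832/1220703125.
Numerically: E[X] ≈ 4.68e+04.

E[X] = 43589145600 · (2/5)^{15} = 57133164920832/1220703125 ≈ 4.68e+04.


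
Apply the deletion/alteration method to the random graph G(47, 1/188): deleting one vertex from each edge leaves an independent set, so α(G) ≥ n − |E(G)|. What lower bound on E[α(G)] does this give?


E[|E(G)|] = C(47, 2)·p = 1081 · (1/188) = 23/4.
E[α(G)] ≥ n − E[|E(G)|] = 47 − 23/4 = 165/4.
Numerically: ≈ 41.250000.
(This is only a lower bound; the true E[α(G)] may be larger.)

E[α(G)] ≥ 165/4 ≈ 41.250000.


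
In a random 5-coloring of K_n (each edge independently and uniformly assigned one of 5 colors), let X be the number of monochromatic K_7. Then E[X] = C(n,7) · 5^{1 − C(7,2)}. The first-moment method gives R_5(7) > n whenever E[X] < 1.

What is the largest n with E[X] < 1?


We need C(n, 7) · 5^{1 − 21} < 1, i.e. C(n, 7) < 5^{21 − 1} = 95367431640625.
Check values of n near the boundary:
  n = 337: C(337, 7) = 91989916924632; 91989916924632 < 95367431640625? YES
  n = 338: C(338, 7) = 93935323022736; 93935323022736 < 95367431640625? YES
  n = 339: C(339, 7) = 95915887062372; 95915887062372 < 95367431640625? NO
The largest n with C(n, 7) < 95367431640625 is n = 338 (where E[X] = 93935323022736/95367431640625 ≈ 0.98498). Hence R_5(7) > 338, i.e. R_5(7) ≥ 339.

Largest n = 338; hence R_5(7) > 338.


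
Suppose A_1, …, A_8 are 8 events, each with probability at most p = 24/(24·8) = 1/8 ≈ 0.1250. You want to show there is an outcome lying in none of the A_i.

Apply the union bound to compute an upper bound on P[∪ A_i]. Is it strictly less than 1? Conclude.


Union bound: P[∪_{i=1}^{8} A_i] ≤ Σ_i P[A_i] ≤ 8·p = 8·(1/8) = 1.
Numerically: 1 ≈ 1.0000.
Is 1 < 1? NO.
Since the bound 1 is ≥ 1, the union bound is uninformative here; it does NOT by itself certify existence.

8·p = 1 ≈ 1.0000; existence NOT certified by the union bound.


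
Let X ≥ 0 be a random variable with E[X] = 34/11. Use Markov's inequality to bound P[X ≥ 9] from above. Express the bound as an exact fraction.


μ = E[X] = 34/11, a = 9.
Markov: P[X ≥ 9] ≤ μ/a = (34/11)/9 = 34/99.
Numerically: ≈ 0.34343.
(Since a = 9 > μ = 3.09091, the bound 34/99 is < 1 and informative.)

P[X ≥ 9] ≤ 34/99 ≈ 0.34343.


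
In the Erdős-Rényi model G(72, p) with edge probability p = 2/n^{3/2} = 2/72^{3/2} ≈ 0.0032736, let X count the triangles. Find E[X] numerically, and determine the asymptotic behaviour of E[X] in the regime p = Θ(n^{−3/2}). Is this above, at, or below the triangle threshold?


Number of potential triangles: C(72, 3) = 59640.
Each occurs with probability p³ ≈ (0.0032736)³ ≈ 3.5082760e-08.
By linearity: E[X] = C(72, 3)·p³ ≈ 59640 · 3.5082760e-08 ≈ 0.00209.
Since α = 3/2 > 1, p = c/n^{3/2} = o(1/n) is below the triangle threshold p ~ 1/n. Asymptotically E[X] ~ (c³/6)·n^{3(1−α)} = (2³/6)·n^{-1.5} → 0, so by Markov's inequality G has no triangles w.h.p.

E[X] ≈ 0.00209; in regime p = Θ(1/n^{3/2}) E[X] tends to 0 (below the triangle threshold p ~ 1/n).


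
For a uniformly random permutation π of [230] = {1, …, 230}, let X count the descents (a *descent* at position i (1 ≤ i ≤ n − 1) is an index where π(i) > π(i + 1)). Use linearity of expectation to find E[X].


Write X = Σ X_I over i = 1, …, 229, with X_I the indicator of one descent.
There are 229 indicators.
For each fixed i, the pair (π(i), π(i+1)) is a uniformly random ordered pair of distinct values from {1, …, 230}; by symmetry P[π(i) > π(i+1)] = 1/2.
By linearity: E[X] = 229 · (1/2) = (230 − 1) · (1/2) = 229/2 ≈ 114.500000.

E[X] = 229/2 = 114.500000.


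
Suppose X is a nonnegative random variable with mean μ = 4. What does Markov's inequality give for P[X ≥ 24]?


μ = E[X] = 4, a = 24.
Markov: P[X ≥ 24] ≤ μ/a = (4)/24 = 1/6.
Numerically: ≈ 0.16667.
(Since a = 24 > μ = 4.00000, the bound 1/6 is < 1 and informative.)

P[X ≥ 24] ≤ 1/6 ≈ 0.16667.


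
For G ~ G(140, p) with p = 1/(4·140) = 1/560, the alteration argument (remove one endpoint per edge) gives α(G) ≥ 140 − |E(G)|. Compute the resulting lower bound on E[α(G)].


E[|E(G)|] = C(140, 2)·p = 9730 · (1/560) = 139/8.
E[α(G)] ≥ n − E[|E(G)|] = 140 − 139/8 = 981/8.
Numerically: ≈ 122.6250.
(This is only a lower bound; the true E[α(G)] may be larger.)

E[α(G)] ≥ 981/8 ≈ 122.6250.


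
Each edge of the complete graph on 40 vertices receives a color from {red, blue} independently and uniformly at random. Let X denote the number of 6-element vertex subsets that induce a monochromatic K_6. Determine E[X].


Let X = Σ_S X_S over the C(40, 6) = 3838380 subsets S of size 6, where X_S = 1 if the K_6 on S is monochromatic.
For a fixed S, the K_6 on S has C(6, 2) = 15 edges. P[all 15 edges red] = (1/2)^15, and likewise for blue, so P[monochromatic] = 2·(1/2)^15 = 2^{1 − 15} = 1/16384.
Summing: E[X] = C(40, 6) · 2^{1 − 15} = 3838380 · 1/16384 = 959595/4096.
Numerically: E[X] ≈ 234.2761.

E[X] = C(40,6)·2^(1−C(6,2)) = 959595/4096 ≈ 234.2761.


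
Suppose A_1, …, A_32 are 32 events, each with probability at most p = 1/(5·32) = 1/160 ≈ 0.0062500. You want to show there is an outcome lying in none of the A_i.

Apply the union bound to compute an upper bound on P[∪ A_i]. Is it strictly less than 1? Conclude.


Union bound: P[∪_{i=1}^{32} A_i] ≤ Σ_i P[A_i] ≤ 32·p = 32·(1/160) = 1/5.
Numerically: 1/5 ≈ 0.2000000.
Is 1/5 < 1? YES.
Since P[∪ A_i] ≤ 1/5 < 1, the complement has P[∩ A_i^c] ≥ 1 − 1/5 = 4/5 > 0, so some outcome avoids every A_i.

32·p = 1/5 ≈ 0.2000000; existence CERTIFIED by the union bound.


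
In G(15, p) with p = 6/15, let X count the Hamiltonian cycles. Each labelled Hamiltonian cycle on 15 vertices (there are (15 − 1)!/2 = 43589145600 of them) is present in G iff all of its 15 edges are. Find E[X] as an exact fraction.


K_15 has (15 − 1)!/2 = 43589145600 labelled Hamiltonian cycles.
For each such Hamiltonian cycle H, let X_H = 1 if all 15 edges of H are present in G. Then P[X_H = 1] = p^{15} = (2/5)^{15} = 32768/30517578125.
By linearity: E[X] = Σ_H E[X_H] = 43589145600 · p^{15} = 43589145600 · 32768/30517578125 = 57133164920832/1220703125.
Numerically: E[X] ≈ 46803.5.

E[X] = 43589145600 · (2/5)^{15} = 57133164920832/1220703125 ≈ 46803.5.


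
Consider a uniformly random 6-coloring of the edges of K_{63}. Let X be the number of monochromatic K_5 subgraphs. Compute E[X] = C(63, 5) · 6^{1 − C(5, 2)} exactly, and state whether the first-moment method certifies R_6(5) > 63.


E[X] = C(63, 5) · 6^{1 − 10} = 7028847 · 6^{−9} = 7028847/10077696.
As a reduced fraction: E[X] = 780983/1119744 ≈ 0.69747.
Is E[X] < 1? YES.
Since E[X] < 1, there exists a 6-coloring of K_{63} with no monochromatic K_5; hence R_6(5) > 63.

E[X] = 780983/1119744 ≈ 0.69747; E[X] < 1, so R_6(5) > 63.


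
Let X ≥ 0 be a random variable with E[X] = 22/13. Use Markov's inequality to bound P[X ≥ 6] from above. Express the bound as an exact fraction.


μ = E[X] = 22/13, a = 6.
Markov: P[X ≥ 6] ≤ μ/a = (22/13)/6 = 11/39.
Numerically: ≈ 0.28205.
(Since a = 6 > μ = 1.69231, the bound 11/39 is < 1 and informative.)

P[X ≥ 6] ≤ 11/39 ≈ 0.28205.


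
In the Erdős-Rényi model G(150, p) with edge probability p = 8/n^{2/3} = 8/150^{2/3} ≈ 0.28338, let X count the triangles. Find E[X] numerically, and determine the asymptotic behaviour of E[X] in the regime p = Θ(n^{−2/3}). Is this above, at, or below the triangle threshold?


Number of potential triangles: C(150, 3) = 551300.
Each occurs with probability p³ ≈ (0.28338)³ ≈ 2.2755556e-02.
By linearity: E[X] = C(150, 3)·p³ ≈ 551300 · 2.2755556e-02 ≈ 12545.13778.
Since α = 2/3 < 1, p = c/n^{2/3} ≫ 1/n is above the triangle threshold p ~ 1/n. Asymptotically E[X] ~ (c³/6)·n^{3(1−α)} = (8³/6)·n^{1} → ∞; triangles are abundant w.h.p.

E[X] ≈ 12545.13778; in regime p = Θ(1/n^{2/3}) E[X] diverges (above the triangle threshold p ~ 1/n).


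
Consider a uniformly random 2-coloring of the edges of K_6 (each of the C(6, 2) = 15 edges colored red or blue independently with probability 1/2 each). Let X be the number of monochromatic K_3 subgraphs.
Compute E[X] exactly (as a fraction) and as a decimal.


Let X = Σ_S X_S over the C(6, 3) = 20 subsets S of size 3, where X_S = 1 if the K_3 on S is monochromatic.
For a fixed S, the K_3 on S has C(3, 2) = 3 edges. P[all 3 edges red] = (1/2)^3, and likewise for blue, so P[monochromatic] = 2·(1/2)^3 = 2^{1 − 3} = 1/4.
By linearity of expectation: E[X] = C(6, 3) · 2^{1 − 3} = 20 · 1/4 = 5.
Numerically: E[X] ≈ 5.00000.

E[X] = C(6,3)·2^(1−C(3,2)) = 5 ≈ 5.00000.


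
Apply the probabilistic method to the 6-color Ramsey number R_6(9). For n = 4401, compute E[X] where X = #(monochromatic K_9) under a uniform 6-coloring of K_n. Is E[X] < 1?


E[X] = C(4401, 9) · 6^{1 − 36} = 1692951372410676096134752050 · 6^{−35} = 1692951372410676096134752050/1719070799748422591028658176.
As a reduced fraction: E[X] = 282158562068446016022458675/286511799958070431838109696 ≈ 0.9848.
Is E[X] < 1? YES.
Since E[X] < 1, there exists a 6-coloring of K_{4401} with no monochromatic K_9; hence R_6(9) > 4401.

E[X] = 282158562068446016022458675/286511799958070431838109696 ≈ 0.9848; E[X] < 1, so R_6(9) > 4401.


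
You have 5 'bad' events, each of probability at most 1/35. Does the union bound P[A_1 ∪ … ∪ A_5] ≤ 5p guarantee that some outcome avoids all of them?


Union bound: P[∪_{i=1}^{5} A_i] ≤ Σ_i P[A_i] ≤ 5·p = 5·(1/35) = 1/7.
Numerically: 1/7 ≈ 0.14286.
Is 1/7 < 1? YES.
Since P[∪ A_i] ≤ 1/7 < 1, the complement has P[∩ A_i^c] ≥ 1 − 1/7 = 6/7 > 0, so some outcome avoids every A_i.

5·p = 1/7 ≈ 0.14286; existence CERTIFIED by the union bound.


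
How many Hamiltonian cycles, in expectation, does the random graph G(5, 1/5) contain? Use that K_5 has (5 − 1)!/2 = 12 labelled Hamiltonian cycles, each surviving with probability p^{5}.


K_5 has (5 − 1)!/2 = 12 labelled Hamiltonian cycles.
For each such Hamiltonian cycle H, let X_H = 1 if all 5 edges of H are present in G. Then P[X_H = 1] = p^{5} = (1/5)^{5} = 1/3125.
Summing the indicators: E[X] = Σ_H E[X_H] = 12 · p^{5} = 12 · 1/3125 = 12/3125.
Numerically: E[X] ≈ 0.00384.

E[X] = 12 · (1/5)^{5} = 12/3125 ≈ 0.00384.


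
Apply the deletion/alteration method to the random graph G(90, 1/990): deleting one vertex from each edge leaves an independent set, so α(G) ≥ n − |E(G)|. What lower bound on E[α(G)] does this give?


E[|E(G)|] = C(90, 2)·p = 4005 · (1/990) = 89/22.
E[α(G)] ≥ n − E[|E(G)|] = 90 − 89/22 = 1891/22.
Numerically: ≈ 85.955.
(This is only a lower bound; the true E[α(G)] may be larger.)

E[α(G)] ≥ 1891/22 ≈ 85.955.


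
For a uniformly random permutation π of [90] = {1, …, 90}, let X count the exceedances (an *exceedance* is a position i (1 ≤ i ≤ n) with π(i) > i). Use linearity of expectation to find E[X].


Write X = Σ_{i=1}^{90} X_i, where X_i = 1_{π(i) > i}.
For each fixed i, π(i) is uniform over {1, …, 90} (marginal of a uniform permutation), so P[π(i) > i] = (n − i)/n. Summing: Σ_{i=1}^{90} (n − i)/n = (0 + 1 + … + 89)/90 = 90(90 − 1)/(2·90) = (90 − 1)/2.
Hence E[X] = Σ_{i=1}^{90} (90 − i)/90 = 89/2 ≈ 44.500000.

E[X] = 89/2 = 44.500000.
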